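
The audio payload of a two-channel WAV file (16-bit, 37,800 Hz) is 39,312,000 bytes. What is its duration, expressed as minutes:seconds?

4:20

Byte rate = 37,800 × 2 × 2 = 151,200 bytes/s.
Duration = 39,312,000 / 151,200 = 260 s.
260 s = 4:20.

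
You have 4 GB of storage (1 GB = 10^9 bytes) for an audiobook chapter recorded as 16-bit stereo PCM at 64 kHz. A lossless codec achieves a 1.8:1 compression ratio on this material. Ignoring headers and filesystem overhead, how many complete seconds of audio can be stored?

28,125 seconds

Uncompressed byte rate = 64,000 × 2 × 2 = 256,000 bytes/s.
After 1.8:1 compression, effective rate ≈ 142222.22 bytes/s.
Capacity = 4 × 1,000,000,000 = 4,000,000,000 bytes.
4,000,000,000 / effective rate ≈ 28125 s → 28,125 seconds.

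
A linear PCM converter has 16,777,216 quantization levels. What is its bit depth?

log2(16,777,216) = 24.

24 bits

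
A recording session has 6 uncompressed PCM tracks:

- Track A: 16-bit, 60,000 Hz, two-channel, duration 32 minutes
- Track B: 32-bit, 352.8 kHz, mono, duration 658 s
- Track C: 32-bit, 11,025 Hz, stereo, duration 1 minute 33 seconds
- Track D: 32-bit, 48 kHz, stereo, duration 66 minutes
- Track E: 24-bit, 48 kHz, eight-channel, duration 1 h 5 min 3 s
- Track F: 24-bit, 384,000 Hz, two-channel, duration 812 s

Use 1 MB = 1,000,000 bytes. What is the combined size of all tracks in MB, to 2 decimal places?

Track A: 32 minutes = 1,920 s; 60,000 × 1,920 × 2 × 2 = 460,800,000 bytes.
Track B: 352,800 × 658 × 4 × 1 = 928,569,600 bytes.
Track C: 1 minute 33 seconds = 93 s; 11,025 × 93 × 4 × 2 = 8,202,600 bytes.
Track D: 66 minutes = 3,960 s; 48,000 × 3,960 × 4 × 2 = 1,520,640,000 bytes.
Track E: 1 h 5 min 3 s = 3,903 s; 48,000 × 3,903 × 3 × 8 = 4,496,256,000 bytes.
Track F: 384,000 × 812 × 3 × 2 = 1,870,848,000 bytes.
Total = 9,285,316,200 bytes = 9285.32 MB.

9285.32 MB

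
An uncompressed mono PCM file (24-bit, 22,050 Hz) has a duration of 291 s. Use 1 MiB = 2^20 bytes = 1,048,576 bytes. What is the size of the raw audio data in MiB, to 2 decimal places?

Bytes = 22,050 samples/s × 291 s × 3 bytes/sample × 1 ch = 19,249,650 bytes.
19,249,650 / 1,048,576 = 18.36 MiB.

18.36 MiB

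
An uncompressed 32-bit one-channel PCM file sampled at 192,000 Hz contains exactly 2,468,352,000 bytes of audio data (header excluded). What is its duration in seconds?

3,214 seconds

Byte rate = 192,000 × 4 × 1 = 768,000 bytes/s.
Duration = 2,468,352,000 / 768,000 = 3,214 s.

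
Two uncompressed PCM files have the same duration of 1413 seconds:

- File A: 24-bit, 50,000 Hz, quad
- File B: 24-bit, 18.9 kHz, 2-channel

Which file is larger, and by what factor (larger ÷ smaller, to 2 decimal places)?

File A: 50,000 × 3 × 4 = 600,000 bytes/s.
File B: 18,900 × 3 × 2 = 113,400 bytes/s.
File A is larger; ratio = 847,800,000 / 160,234,200 = 5.29.

File A, by a factor of 5.29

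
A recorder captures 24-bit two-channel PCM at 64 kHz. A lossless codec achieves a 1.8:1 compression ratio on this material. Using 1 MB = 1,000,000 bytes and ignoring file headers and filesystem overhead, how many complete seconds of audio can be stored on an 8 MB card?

37 seconds

Uncompressed byte rate = 64,000 × 3 × 2 = 384,000 bytes/s.
After 1.8:1 compression, effective rate ≈ 213333.33 bytes/s.
Capacity = 8 × 1,000,000 = 8,000,000 bytes.
8,000,000 / effective rate ≈ 37.5 s → 37 seconds.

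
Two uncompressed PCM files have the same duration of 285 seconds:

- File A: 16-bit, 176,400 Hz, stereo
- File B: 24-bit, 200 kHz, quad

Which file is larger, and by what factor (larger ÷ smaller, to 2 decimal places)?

File A: 176,400 × 2 × 2 = 705,600 bytes/s.
File B: 200,000 × 3 × 4 = 2,400,000 bytes/s.
File B is larger; ratio = 684,000,000 / 201,096,000 = 3.40.

File B, by a factor of 3.40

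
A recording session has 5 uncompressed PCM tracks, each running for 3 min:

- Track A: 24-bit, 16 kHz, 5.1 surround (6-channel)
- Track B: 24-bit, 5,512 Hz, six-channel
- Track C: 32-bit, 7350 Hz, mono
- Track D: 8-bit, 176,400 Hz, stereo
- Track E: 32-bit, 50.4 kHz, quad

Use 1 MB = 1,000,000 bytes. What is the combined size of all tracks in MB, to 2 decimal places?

283.65 MB

3 min = 180 s.
Track A: 16,000 × 180 × 3 × 6 = 51,840,000 bytes.
Track B: 5,512 × 180 × 3 × 6 = 17,858,880 bytes.
Track C: 7,350 × 180 × 4 × 1 = 5,292,000 bytes.
Track D: 176,400 × 180 × 1 × 2 = 63,504,000 bytes.
Track E: 50,400 × 180 × 4 × 4 = 145,152,000 bytes.
Total = 283,646,880 bytes = 283.65 MB.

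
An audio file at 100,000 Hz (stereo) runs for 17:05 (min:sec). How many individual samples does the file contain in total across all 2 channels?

17:05 (min:sec) = 1,025 s.
100,000 × 1,025 s × 2 ch = 205,000,000 samples.

205,000,000 samples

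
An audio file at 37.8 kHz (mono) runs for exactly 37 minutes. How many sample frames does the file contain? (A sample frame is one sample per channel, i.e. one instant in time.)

83,916,000 sample frames

exactly 37 minutes = 2,220 s.
37,800 samples/s × 2,220 s = 83,916,000 frames.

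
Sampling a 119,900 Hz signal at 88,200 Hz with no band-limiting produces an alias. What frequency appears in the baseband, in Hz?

31,700 Hz

Nyquist = 88,200/2 = 44,100 Hz; 119,900 Hz exceeds it.
Alias = |119,900 − 1×88,200| = |119,900 − 88,200| = 31,700 Hz.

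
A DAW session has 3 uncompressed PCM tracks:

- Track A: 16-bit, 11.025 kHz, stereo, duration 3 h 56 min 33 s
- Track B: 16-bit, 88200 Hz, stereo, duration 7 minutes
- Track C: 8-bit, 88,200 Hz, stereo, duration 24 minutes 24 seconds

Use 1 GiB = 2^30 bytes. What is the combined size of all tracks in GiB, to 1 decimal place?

1.0 GiB

Track A: 3 h 56 min 33 s = 14,193 s; 11,025 × 14,193 × 2 × 2 = 625,911,300 bytes.
Track B: 7 minutes = 420 s; 88,200 × 420 × 2 × 2 = 148,176,000 bytes.
Track C: 24 minutes 24 seconds = 1,464 s; 88,200 × 1,464 × 1 × 2 = 258,249,600 bytes.
Total = 1,032,336,900 bytes = 1.0 GiB.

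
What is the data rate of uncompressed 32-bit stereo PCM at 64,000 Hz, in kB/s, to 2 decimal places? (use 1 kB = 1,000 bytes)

Bit rate = 64,000 × 32 × 2 = 4,096,000 bits/s.
4,096,000 / 8 = 512,000 B/s = 512.00 kB/s.

512.00 kB/s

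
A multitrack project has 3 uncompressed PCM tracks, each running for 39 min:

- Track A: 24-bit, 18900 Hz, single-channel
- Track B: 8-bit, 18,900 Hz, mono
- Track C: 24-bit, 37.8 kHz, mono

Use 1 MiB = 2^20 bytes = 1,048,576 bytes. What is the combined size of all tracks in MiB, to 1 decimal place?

39 min = 2,340 s.
Track A: 18,900 × 2,340 × 3 × 1 = 132,678,000 bytes.
Track B: 18,900 × 2,340 × 1 × 1 = 44,226,000 bytes.
Track C: 37,800 × 2,340 × 3 × 1 = 265,356,000 bytes.
Total = 442,260,000 bytes = 421.8 MiB.

421.8 MiB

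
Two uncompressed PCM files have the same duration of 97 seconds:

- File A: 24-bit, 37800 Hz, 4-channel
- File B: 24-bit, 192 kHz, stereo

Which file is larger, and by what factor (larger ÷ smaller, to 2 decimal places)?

File B, by a factor of 2.54

File A: 37,800 × 3 × 4 = 453,600 bytes/s.
File B: 192,000 × 3 × 2 = 1,152,000 bytes/s.
File B is larger; ratio = 111,744,000 / 43,999,200 = 2.54.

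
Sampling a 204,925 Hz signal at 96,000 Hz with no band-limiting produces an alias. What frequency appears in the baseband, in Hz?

Nyquist = 96,000/2 = 48,000 Hz; 204,925 Hz exceeds it.
Alias = |204,925 − 2×96,000| = |204,925 − 192,000| = 12,925 Hz.

12,925 Hz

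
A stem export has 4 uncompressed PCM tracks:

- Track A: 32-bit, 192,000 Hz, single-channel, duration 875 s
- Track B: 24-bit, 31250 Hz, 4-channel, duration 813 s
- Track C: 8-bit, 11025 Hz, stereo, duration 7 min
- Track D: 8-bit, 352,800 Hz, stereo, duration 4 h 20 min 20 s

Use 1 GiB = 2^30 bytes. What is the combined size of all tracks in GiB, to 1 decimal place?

11.2 GiB

Track A: 192,000 × 875 × 4 × 1 = 672,000,000 bytes.
Track B: 31,250 × 813 × 3 × 4 = 304,875,000 bytes.
Track C: 7 min = 420 s; 11,025 × 420 × 1 × 2 = 9,261,000 bytes.
Track D: 4 h 20 min 20 s = 15,620 s; 352,800 × 15,620 × 1 × 2 = 11,021,472,000 bytes.
Total = 12,007,608,000 bytes = 11.2 GiB.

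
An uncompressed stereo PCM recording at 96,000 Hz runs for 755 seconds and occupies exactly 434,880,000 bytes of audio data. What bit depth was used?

24 bits

Bytes per sample = 434,880,000 / (96,000 × 755 × 2) = 434,880,000 / 144,960,000 = 3.
Bit depth = 3 × 8 = 24 bits.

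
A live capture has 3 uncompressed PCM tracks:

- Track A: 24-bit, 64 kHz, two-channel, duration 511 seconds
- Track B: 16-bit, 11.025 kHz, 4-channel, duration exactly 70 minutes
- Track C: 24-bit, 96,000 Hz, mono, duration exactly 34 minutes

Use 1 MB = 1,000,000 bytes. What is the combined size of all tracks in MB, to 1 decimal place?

1154.2 MB

Track A: 64,000 × 511 × 3 × 2 = 196,224,000 bytes.
Track B: exactly 70 minutes = 4,200 s; 11,025 × 4,200 × 2 × 4 = 370,440,000 bytes.
Track C: exactly 34 minutes = 2,040 s; 96,000 × 2,040 × 3 × 1 = 587,520,000 bytes.
Total = 1,154,184,000 bytes = 1154.2 MB.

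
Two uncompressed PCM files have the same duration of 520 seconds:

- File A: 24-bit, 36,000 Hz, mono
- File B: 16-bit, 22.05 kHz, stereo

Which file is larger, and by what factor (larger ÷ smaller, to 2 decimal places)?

File A, by a factor of 1.22

File A: 36,000 × 3 × 1 = 108,000 bytes/s.
File B: 22,050 × 2 × 2 = 88,200 bytes/s.
File A is larger; ratio = 56,160,000 / 45,864,000 = 1.22.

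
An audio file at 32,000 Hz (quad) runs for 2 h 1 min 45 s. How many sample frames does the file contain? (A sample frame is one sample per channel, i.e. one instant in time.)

233,760,000 sample frames

2 h 1 min 45 s = 7,305 s.
32,000 samples/s × 7,305 s = 233,760,000 frames.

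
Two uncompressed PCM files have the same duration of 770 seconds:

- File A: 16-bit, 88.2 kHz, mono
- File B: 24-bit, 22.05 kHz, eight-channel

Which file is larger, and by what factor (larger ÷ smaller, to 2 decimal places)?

File B, by a factor of 3.00

File A: 88,200 × 2 × 1 = 176,400 bytes/s.
File B: 22,050 × 3 × 8 = 529,200 bytes/s.
File B is larger; ratio = 407,484,000 / 135,828,000 = 3.00.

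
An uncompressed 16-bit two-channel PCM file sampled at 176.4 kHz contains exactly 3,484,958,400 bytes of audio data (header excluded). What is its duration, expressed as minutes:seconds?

Byte rate = 176,400 × 2 × 2 = 705,600 bytes/s.
Duration = 3,484,958,400 / 705,600 = 4,939 s.
4,939 s = 82:19.

82:19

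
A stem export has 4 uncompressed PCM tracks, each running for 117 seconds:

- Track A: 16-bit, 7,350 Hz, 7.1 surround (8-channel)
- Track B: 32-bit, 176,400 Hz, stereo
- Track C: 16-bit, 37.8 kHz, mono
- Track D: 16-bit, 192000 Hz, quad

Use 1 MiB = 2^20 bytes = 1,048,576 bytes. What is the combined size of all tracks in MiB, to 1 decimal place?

Track A: 7,350 × 117 × 2 × 8 = 13,759,200 bytes.
Track B: 176,400 × 117 × 4 × 2 = 165,110,400 bytes.
Track C: 37,800 × 117 × 2 × 1 = 8,845,200 bytes.
Track D: 192,000 × 117 × 2 × 4 = 179,712,000 bytes.
Total = 367,426,800 bytes = 350.4 MiB.

350.4 MiB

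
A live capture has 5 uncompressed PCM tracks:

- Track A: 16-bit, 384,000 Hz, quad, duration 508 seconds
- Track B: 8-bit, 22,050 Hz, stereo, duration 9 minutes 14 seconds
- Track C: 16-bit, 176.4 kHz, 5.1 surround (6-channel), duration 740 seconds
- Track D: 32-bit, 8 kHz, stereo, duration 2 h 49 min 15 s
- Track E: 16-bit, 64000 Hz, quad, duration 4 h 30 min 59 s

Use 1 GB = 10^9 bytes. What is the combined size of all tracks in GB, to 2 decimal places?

Track A: 384,000 × 508 × 2 × 4 = 1,560,576,000 bytes.
Track B: 9 minutes 14 seconds = 554 s; 22,050 × 554 × 1 × 2 = 24,431,400 bytes.
Track C: 176,400 × 740 × 2 × 6 = 1,566,432,000 bytes.
Track D: 2 h 49 min 15 s = 10,155 s; 8,000 × 10,155 × 4 × 2 = 649,920,000 bytes.
Track E: 4 h 30 min 59 s = 16,259 s; 64,000 × 16,259 × 2 × 4 = 8,324,608,000 bytes.
Total = 12,125,967,400 bytes = 12.13 GB.

12.13 GB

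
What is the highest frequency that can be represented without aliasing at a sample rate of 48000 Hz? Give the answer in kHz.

Nyquist frequency = sample rate / 2 = 48,000 / 2 = 24 kHz.

24 kHz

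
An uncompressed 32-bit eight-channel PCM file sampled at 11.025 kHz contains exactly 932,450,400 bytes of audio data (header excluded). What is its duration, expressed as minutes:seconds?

44:03

Byte rate = 11,025 × 4 × 8 = 352,800 bytes/s.
Duration = 932,450,400 / 352,800 = 2,643 s.
2,643 s = 44:03.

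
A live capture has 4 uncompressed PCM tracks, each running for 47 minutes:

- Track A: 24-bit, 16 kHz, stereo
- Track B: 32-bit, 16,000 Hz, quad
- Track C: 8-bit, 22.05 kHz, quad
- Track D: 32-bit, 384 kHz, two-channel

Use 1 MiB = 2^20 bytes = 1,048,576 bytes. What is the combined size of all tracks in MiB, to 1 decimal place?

9445.6 MiB

47 minutes = 2,820 s.
Track A: 16,000 × 2,820 × 3 × 2 = 270,720,000 bytes.
Track B: 16,000 × 2,820 × 4 × 4 = 721,920,000 bytes.
Track C: 22,050 × 2,820 × 1 × 4 = 248,724,000 bytes.
Track D: 384,000 × 2,820 × 4 × 2 = 8,663,040,000 bytes.
Total = 9,904,404,000 bytes = 9445.6 MiB.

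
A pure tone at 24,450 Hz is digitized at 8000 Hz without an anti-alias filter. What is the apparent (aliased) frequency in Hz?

Nyquist = 8,000/2 = 4,000 Hz; 24,450 Hz exceeds it.
Alias = |24,450 − 3×8,000| = |24,450 − 24,000| = 450 Hz.

450 Hz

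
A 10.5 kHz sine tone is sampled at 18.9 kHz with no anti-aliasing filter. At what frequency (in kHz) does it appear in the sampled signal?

8.4 kHz

Nyquist = 18,900/2 = 9,450 Hz; 10,500 Hz exceeds it.
Alias = |10,500 − 1×18,900| = |10,500 − 18,900| = 8,400 Hz = 8.4 kHz.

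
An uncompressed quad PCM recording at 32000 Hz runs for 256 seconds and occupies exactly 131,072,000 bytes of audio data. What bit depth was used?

Bytes per sample = 131,072,000 / (32,000 × 256 × 4) = 131,072,000 / 32,768,000 = 4.
Bit depth = 4 × 8 = 32 bits.

32 bits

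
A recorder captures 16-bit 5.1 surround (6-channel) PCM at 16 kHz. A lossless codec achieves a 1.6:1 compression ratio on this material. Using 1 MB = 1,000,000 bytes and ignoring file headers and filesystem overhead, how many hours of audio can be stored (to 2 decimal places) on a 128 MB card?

Uncompressed byte rate = 16,000 × 2 × 6 = 192,000 bytes/s.
After 1.6:1 compression, effective rate ≈ 120000 bytes/s.
Capacity = 128 × 1,000,000 = 128,000,000 bytes.
128,000,000 / effective rate ≈ 1066.67 s → 0.30 hours.

0.30 hours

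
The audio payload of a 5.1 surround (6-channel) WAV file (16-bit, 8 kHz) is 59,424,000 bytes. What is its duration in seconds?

Byte rate = 8,000 × 2 × 6 = 96,000 bytes/s.
Duration = 59,424,000 / 96,000 = 619 s.

619 seconds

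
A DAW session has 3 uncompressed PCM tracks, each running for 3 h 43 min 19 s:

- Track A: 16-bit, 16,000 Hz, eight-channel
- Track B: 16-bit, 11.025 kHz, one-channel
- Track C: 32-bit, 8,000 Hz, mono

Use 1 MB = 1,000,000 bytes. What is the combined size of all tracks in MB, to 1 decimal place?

3 h 43 min 19 s = 13,399 s.
Track A: 16,000 × 13,399 × 2 × 8 = 3,430,144,000 bytes.
Track B: 11,025 × 13,399 × 2 × 1 = 295,447,950 bytes.
Track C: 8,000 × 13,399 × 4 × 1 = 428,768,000 bytes.
Total = 4,154,359,950 bytes = 4154.4 MB.

4154.4 MB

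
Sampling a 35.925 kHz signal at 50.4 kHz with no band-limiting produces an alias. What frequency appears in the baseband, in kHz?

Nyquist = 50,400/2 = 25,200 Hz; 35,925 Hz exceeds it.
Alias = |35,925 − 1×50,400| = |35,925 − 50,400| = 14,475 Hz = 14.475 kHz.

14.475 kHz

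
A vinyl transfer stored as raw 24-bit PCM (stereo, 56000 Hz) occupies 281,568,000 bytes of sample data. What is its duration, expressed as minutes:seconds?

Byte rate = 56,000 × 3 × 2 = 336,000 bytes/s.
Duration = 281,568,000 / 336,000 = 838 s.
838 s = 13:58.

13:58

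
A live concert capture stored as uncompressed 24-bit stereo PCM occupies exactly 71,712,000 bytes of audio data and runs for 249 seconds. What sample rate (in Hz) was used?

Bytes = sample_rate × seconds × bytes_per_sample × channels.
sample_rate = 71,712,000 / (249 × 3 × 2) = 71,712,000 / 1,494 = 48,000 Hz.

48,000 Hz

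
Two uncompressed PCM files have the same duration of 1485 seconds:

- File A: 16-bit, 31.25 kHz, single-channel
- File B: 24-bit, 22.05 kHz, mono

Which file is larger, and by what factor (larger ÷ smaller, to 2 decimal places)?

File B, by a factor of 1.06

File A: 31,250 × 2 × 1 = 62,500 bytes/s.
File B: 22,050 × 3 × 1 = 66,150 bytes/s.
File B is larger; ratio = 98,232,750 / 92,812,500 = 1.06.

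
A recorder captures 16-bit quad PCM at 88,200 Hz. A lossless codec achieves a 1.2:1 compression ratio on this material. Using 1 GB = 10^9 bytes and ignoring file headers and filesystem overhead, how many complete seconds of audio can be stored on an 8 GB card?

Uncompressed byte rate = 88,200 × 2 × 4 = 705,600 bytes/s.
After 1.2:1 compression, effective rate ≈ 588000 bytes/s.
Capacity = 8 × 1,000,000,000 = 8,000,000,000 bytes.
8,000,000,000 / effective rate ≈ 13605.44 s → 13,605 seconds.

13,605 seconds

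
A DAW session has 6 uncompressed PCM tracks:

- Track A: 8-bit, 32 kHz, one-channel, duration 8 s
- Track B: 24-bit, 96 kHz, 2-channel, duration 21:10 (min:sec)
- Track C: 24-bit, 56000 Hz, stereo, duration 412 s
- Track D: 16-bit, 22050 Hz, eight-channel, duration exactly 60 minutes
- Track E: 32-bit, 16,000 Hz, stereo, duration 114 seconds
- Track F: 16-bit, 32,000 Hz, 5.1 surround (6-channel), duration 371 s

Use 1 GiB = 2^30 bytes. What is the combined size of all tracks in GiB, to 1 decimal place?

Track A: 32,000 × 8 × 1 × 1 = 256,000 bytes.
Track B: 21:10 (min:sec) = 1,270 s; 96,000 × 1,270 × 3 × 2 = 731,520,000 bytes.
Track C: 56,000 × 412 × 3 × 2 = 138,432,000 bytes.
Track D: exactly 60 minutes = 3,600 s; 22,050 × 3,600 × 2 × 8 = 1,270,080,000 bytes.
Track E: 16,000 × 114 × 4 × 2 = 14,592,000 bytes.
Track F: 32,000 × 371 × 2 × 6 = 142,464,000 bytes.
Total = 2,297,344,000 bytes = 2.1 GiB.

2.1 GiB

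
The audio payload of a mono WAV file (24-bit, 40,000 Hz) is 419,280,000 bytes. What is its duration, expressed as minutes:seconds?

Byte rate = 40,000 × 3 × 1 = 120,000 bytes/s.
Duration = 419,280,000 / 120,000 = 3,494 s.
3,494 s = 58:14.

58:14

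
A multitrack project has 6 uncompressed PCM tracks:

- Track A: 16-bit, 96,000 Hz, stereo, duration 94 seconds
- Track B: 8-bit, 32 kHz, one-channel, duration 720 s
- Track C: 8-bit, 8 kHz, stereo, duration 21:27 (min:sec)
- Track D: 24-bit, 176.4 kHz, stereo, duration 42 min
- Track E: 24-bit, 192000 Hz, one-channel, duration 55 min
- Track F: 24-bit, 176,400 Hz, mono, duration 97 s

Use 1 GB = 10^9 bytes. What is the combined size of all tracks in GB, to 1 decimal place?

4.7 GB

Track A: 96,000 × 94 × 2 × 2 = 36,096,000 bytes.
Track B: 32,000 × 720 × 1 × 1 = 23,040,000 bytes.
Track C: 21:27 (min:sec) = 1,287 s; 8,000 × 1,287 × 1 × 2 = 20,592,000 bytes.
Track D: 42 min = 2,520 s; 176,400 × 2,520 × 3 × 2 = 2,667,168,000 bytes.
Track E: 55 min = 3,300 s; 192,000 × 3,300 × 3 × 1 = 1,900,800,000 bytes.
Track F: 176,400 × 97 × 3 × 1 = 51,332,400 bytes.
Total = 4,699,028,400 bytes = 4.7 GB.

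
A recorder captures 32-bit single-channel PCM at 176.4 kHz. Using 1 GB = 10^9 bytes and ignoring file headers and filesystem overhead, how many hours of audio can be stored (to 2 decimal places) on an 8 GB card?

Uncompressed byte rate = 176,400 × 4 × 1 = 705,600 bytes/s.
Capacity = 8 × 1,000,000,000 = 8,000,000,000 bytes.
8,000,000,000 / 705,600 ≈ 11337.87 s → 3.15 hours.

3.15 hours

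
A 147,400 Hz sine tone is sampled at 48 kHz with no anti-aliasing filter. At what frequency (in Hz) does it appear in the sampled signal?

Nyquist = 48,000/2 = 24,000 Hz; 147,400 Hz exceeds it.
Alias = |147,400 − 3×48,000| = |147,400 − 144,000| = 3,400 Hz.

3,400 Hz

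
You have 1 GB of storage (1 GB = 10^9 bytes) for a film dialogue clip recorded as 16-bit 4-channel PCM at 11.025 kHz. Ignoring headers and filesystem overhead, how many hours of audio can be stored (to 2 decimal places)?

Uncompressed byte rate = 11,025 × 2 × 4 = 88,200 bytes/s.
Capacity = 1 × 1,000,000,000 = 1,000,000,000 bytes.
1,000,000,000 / 88,200 ≈ 11337.87 s → 3.15 hours.

3.15 hours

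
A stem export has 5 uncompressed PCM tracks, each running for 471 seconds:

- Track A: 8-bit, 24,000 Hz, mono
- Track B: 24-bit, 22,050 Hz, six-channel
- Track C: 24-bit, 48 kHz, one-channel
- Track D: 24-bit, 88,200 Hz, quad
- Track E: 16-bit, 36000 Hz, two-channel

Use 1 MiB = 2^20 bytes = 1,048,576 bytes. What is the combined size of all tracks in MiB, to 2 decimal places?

793.84 MiB

Track A: 24,000 × 471 × 1 × 1 = 11,304,000 bytes.
Track B: 22,050 × 471 × 3 × 6 = 186,939,900 bytes.
Track C: 48,000 × 471 × 3 × 1 = 67,824,000 bytes.
Track D: 88,200 × 471 × 3 × 4 = 498,506,400 bytes.
Track E: 36,000 × 471 × 2 × 2 = 67,824,000 bytes.
Total = 832,398,300 bytes = 793.84 MiB.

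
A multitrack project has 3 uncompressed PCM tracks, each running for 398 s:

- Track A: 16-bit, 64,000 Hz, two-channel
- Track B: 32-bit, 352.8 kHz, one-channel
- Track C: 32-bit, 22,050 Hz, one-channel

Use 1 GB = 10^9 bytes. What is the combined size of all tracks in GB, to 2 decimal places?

Track A: 64,000 × 398 × 2 × 2 = 101,888,000 bytes.
Track B: 352,800 × 398 × 4 × 1 = 561,657,600 bytes.
Track C: 22,050 × 398 × 4 × 1 = 35,103,600 bytes.
Total = 698,649,200 bytes = 0.70 GB.

0.70 GB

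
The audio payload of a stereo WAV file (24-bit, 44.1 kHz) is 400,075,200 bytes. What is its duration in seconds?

1,512 seconds

Byte rate = 44,100 × 3 × 2 = 264,600 bytes/s.
Duration = 400,075,200 / 264,600 = 1,512 s.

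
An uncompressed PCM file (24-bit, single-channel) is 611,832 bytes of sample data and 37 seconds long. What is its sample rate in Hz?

Bytes = sample_rate × seconds × bytes_per_sample × channels.
sample_rate = 611,832 / (37 × 3 × 1) = 611,832 / 111 = 5,512 Hz.

5,512 Hz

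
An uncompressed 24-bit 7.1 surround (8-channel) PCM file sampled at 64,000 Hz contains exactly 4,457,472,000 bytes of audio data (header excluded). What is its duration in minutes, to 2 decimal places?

Byte rate = 64,000 × 3 × 8 = 1,536,000 bytes/s.
Duration = 4,457,472,000 / 1,536,000 = 2,902 s.
2,902 s / 60 = 48.37 minutes.

48.37 minutes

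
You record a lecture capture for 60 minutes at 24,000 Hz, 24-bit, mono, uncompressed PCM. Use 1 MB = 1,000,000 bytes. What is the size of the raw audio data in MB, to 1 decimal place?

Duration = 60 minutes = 3,600 s.
Bytes = 24,000 samples/s × 3,600 s × 3 bytes/sample × 1 ch = 259,200,000 bytes.
259,200,000 / 1,000,000 = 259.2 MB.

259.2 MB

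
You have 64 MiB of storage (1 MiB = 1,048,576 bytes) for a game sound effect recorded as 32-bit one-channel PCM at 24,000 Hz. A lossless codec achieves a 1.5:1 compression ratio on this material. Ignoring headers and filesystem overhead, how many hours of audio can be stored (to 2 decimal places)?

0.29 hours

Uncompressed byte rate = 24,000 × 4 × 1 = 96,000 bytes/s.
After 1.5:1 compression, effective rate ≈ 64000 bytes/s.
Capacity = 64 × 1,048,576 = 67,108,864 bytes.
67,108,864 / effective rate ≈ 1048.58 s → 0.29 hours.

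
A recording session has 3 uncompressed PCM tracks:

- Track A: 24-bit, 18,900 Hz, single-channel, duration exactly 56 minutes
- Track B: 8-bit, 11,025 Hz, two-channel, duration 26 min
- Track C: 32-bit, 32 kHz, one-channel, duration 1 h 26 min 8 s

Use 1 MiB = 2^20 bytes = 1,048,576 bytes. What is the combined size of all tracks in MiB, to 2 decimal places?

845.35 MiB

Track A: exactly 56 minutes = 3,360 s; 18,900 × 3,360 × 3 × 1 = 190,512,000 bytes.
Track B: 26 min = 1,560 s; 11,025 × 1,560 × 1 × 2 = 34,398,000 bytes.
Track C: 1 h 26 min 8 s = 5,168 s; 32,000 × 5,168 × 4 × 1 = 661,504,000 bytes.
Total = 886,414,000 bytes = 845.35 MiB.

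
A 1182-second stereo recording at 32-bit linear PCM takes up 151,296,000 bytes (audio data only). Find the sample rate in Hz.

16,000 Hz

Bytes = sample_rate × seconds × bytes_per_sample × channels.
sample_rate = 151,296,000 / (1,182 × 4 × 2) = 151,296,000 / 9,456 = 16,000 Hz.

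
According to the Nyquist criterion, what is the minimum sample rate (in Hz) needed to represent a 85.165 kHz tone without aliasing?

170,330 Hz

Minimum sample rate = 2 × 85,165 Hz = 170,330 Hz.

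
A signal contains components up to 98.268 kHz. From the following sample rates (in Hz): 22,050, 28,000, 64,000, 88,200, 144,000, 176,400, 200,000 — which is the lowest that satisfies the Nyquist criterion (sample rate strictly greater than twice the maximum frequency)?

Need sample rate > 2 × 98,268 = 196,536 Hz.
Lowest listed rate above 196,536 Hz is 200,000 Hz.

200,000 Hz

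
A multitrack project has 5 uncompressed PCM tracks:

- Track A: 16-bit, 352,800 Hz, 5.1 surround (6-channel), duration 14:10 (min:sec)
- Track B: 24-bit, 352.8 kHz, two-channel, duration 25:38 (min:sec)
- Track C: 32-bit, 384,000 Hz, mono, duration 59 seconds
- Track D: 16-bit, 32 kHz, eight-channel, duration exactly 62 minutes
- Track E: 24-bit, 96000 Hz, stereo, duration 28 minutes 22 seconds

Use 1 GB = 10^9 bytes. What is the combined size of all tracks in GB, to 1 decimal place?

Track A: 14:10 (min:sec) = 850 s; 352,800 × 850 × 2 × 6 = 3,598,560,000 bytes.
Track B: 25:38 (min:sec) = 1,538 s; 352,800 × 1,538 × 3 × 2 = 3,255,638,400 bytes.
Track C: 384,000 × 59 × 4 × 1 = 90,624,000 bytes.
Track D: exactly 62 minutes = 3,720 s; 32,000 × 3,720 × 2 × 8 = 1,904,640,000 bytes.
Track E: 28 minutes 22 seconds = 1,702 s; 96,000 × 1,702 × 3 × 2 = 980,352,000 bytes.
Total = 9,829,814,400 bytes = 9.8 GB.

9.8 GB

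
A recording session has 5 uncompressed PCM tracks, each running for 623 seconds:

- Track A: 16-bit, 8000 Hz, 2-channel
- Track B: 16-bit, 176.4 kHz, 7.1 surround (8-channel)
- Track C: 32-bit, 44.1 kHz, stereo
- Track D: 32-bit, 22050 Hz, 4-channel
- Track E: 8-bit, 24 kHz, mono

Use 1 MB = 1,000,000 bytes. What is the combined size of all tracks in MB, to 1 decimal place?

2232.8 MB

Track A: 8,000 × 623 × 2 × 2 = 19,936,000 bytes.
Track B: 176,400 × 623 × 2 × 8 = 1,758,355,200 bytes.
Track C: 44,100 × 623 × 4 × 2 = 219,794,400 bytes.
Track D: 22,050 × 623 × 4 × 4 = 219,794,400 bytes.
Track E: 24,000 × 623 × 1 × 1 = 14,952,000 bytes.
Total = 2,232,832,000 bytes = 2232.8 MB.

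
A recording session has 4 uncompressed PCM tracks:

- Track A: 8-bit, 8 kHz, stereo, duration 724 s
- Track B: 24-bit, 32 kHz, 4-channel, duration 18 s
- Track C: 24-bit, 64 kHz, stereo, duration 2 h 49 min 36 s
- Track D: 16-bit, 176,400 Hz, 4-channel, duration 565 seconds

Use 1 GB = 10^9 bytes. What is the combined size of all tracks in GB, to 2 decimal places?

4.72 GB

Track A: 8,000 × 724 × 1 × 2 = 11,584,000 bytes.
Track B: 32,000 × 18 × 3 × 4 = 6,912,000 bytes.
Track C: 2 h 49 min 36 s = 10,176 s; 64,000 × 10,176 × 3 × 2 = 3,907,584,000 bytes.
Track D: 176,400 × 565 × 2 × 4 = 797,328,000 bytes.
Total = 4,723,408,000 bytes = 4.72 GB.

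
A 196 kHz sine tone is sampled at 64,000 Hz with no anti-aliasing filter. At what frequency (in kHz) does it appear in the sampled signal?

4 kHz

Nyquist = 64,000/2 = 32,000 Hz; 196,000 Hz exceeds it.
Alias = |196,000 − 3×64,000| = |196,000 − 192,000| = 4,000 Hz = 4 kHz.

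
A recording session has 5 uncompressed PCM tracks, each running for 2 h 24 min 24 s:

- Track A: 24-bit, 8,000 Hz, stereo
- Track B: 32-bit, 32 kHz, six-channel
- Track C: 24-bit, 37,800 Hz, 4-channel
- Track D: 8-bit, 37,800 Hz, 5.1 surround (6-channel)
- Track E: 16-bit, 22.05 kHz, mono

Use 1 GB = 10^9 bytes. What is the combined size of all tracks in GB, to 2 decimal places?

13.35 GB

2 h 24 min 24 s = 8,664 s.
Track A: 8,000 × 8,664 × 3 × 2 = 415,872,000 bytes.
Track B: 32,000 × 8,664 × 4 × 6 = 6,653,952,000 bytes.
Track C: 37,800 × 8,664 × 3 × 4 = 3,929,990,400 bytes.
Track D: 37,800 × 8,664 × 1 × 6 = 1,964,995,200 bytes.
Track E: 22,050 × 8,664 × 2 × 1 = 382,082,400 bytes.
Total = 13,346,892,000 bytes = 13.35 GB.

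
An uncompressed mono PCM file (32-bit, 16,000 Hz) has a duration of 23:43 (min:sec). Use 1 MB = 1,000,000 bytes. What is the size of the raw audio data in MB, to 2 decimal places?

91.07 MB

Duration = 23:43 (min:sec) = 1,423 s.
Bytes = 16,000 samples/s × 1,423 s × 4 bytes/sample × 1 ch = 91,072,000 bytes.
91,072,000 / 1,000,000 = 91.07 MB.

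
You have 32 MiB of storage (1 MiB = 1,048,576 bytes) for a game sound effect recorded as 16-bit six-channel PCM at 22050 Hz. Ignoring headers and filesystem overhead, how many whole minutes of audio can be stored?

2 minutes

Uncompressed byte rate = 22,050 × 2 × 6 = 264,600 bytes/s.
Capacity = 32 × 1,048,576 = 33,554,432 bytes.
33,554,432 / 264,600 ≈ 126.81 s → 2 minutes.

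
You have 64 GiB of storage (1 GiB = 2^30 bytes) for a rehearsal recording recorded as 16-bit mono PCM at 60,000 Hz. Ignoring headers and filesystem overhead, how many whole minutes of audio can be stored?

9,544 minutes

Uncompressed byte rate = 60,000 × 2 × 1 = 120,000 bytes/s.
Capacity = 64 × 1,073,741,824 = 68,719,476,736 bytes.
68,719,476,736 / 120,000 ≈ 572662.31 s → 9,544 minutes.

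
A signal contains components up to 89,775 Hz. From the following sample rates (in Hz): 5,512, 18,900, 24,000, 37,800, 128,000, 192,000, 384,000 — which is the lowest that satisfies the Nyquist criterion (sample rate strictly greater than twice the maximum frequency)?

192,000 Hz

Need sample rate > 2 × 89,775 = 179,550 Hz.
Lowest listed rate above 179,550 Hz is 192,000 Hz.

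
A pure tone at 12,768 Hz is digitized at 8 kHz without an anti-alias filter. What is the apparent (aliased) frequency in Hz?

3,232 Hz

Nyquist = 8,000/2 = 4,000 Hz; 12,768 Hz exceeds it.
Alias = |12,768 − 2×8,000| = |12,768 − 16,000| = 3,232 Hz.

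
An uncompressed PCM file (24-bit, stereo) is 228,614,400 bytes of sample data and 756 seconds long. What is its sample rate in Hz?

50,400 Hz

Bytes = sample_rate × seconds × bytes_per_sample × channels.
sample_rate = 228,614,400 / (756 × 3 × 2) = 228,614,400 / 4,536 = 50,400 Hz.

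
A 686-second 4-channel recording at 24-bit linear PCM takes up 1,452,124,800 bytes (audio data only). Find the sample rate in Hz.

Bytes = sample_rate × seconds × bytes_per_sample × channels.
sample_rate = 1,452,124,800 / (686 × 3 × 4) = 1,452,124,800 / 8,232 = 176,400 Hz.

176,400 Hz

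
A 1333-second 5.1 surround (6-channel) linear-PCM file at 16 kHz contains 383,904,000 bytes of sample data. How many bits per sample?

24 bits

Bytes per sample = 383,904,000 / (16,000 × 1,333 × 6) = 383,904,000 / 127,968,000 = 3.
Bit depth = 3 × 8 = 24 bits.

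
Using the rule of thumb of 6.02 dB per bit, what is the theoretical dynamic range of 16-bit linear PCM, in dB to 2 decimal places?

96.32 dB

16 × 6.02 = 96.32 dB.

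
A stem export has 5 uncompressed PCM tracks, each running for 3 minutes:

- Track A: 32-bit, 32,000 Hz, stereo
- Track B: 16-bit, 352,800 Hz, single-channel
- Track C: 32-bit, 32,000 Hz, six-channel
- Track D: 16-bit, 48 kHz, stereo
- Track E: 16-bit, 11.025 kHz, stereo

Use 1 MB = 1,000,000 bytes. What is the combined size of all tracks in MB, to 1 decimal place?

3 minutes = 180 s.
Track A: 32,000 × 180 × 4 × 2 = 46,080,000 bytes.
Track B: 352,800 × 180 × 2 × 1 = 127,008,000 bytes.
Track C: 32,000 × 180 × 4 × 6 = 138,240,000 bytes.
Track D: 48,000 × 180 × 2 × 2 = 34,560,000 bytes.
Track E: 11,025 × 180 × 2 × 2 = 7,938,000 bytes.
Total = 353,826,000 bytes = 353.8 MB.

353.8 MB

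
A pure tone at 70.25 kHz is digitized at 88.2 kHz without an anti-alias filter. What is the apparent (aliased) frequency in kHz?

17.95 kHz

Nyquist = 88,200/2 = 44,100 Hz; 70,250 Hz exceeds it.
Alias = |70,250 − 1×88,200| = |70,250 − 88,200| = 17,950 Hz = 17.95 kHz.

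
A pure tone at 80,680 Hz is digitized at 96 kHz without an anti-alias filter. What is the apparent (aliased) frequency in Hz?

Nyquist = 96,000/2 = 48,000 Hz; 80,680 Hz exceeds it.
Alias = |80,680 − 1×96,000| = |80,680 − 96,000| = 15,320 Hz.

15,320 Hz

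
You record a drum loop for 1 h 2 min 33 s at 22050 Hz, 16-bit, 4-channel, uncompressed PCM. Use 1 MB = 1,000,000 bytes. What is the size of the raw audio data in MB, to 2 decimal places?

662.03 MB

Duration = 1 h 2 min 33 s = 3,753 s.
Bytes = 22,050 samples/s × 3,753 s × 2 bytes/sample × 4 ch = 662,029,200 bytes.
662,029,200 / 1,000,000 = 662.03 MB.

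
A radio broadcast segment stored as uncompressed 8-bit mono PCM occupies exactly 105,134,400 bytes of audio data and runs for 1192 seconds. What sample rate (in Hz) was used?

88,200 Hz

Bytes = sample_rate × seconds × bytes_per_sample × channels.
sample_rate = 105,134,400 / (1,192 × 1 × 1) = 105,134,400 / 1,192 = 88,200 Hz.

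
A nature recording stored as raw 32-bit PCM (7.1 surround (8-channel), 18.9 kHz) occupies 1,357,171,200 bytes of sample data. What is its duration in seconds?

2,244 seconds

Byte rate = 18,900 × 4 × 8 = 604,800 bytes/s.
Duration = 1,357,171,200 / 604,800 = 2,244 s.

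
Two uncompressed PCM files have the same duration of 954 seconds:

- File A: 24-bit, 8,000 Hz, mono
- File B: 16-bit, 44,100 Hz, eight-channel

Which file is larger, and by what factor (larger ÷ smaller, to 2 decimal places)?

File B, by a factor of 29.40

File A: 8,000 × 3 × 1 = 24,000 bytes/s.
File B: 44,100 × 2 × 8 = 705,600 bytes/s.
File B is larger; ratio = 673,142,400 / 22,896,000 = 29.40.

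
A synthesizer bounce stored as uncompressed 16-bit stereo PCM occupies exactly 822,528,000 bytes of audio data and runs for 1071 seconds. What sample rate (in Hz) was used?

192,000 Hz

Bytes = sample_rate × seconds × bytes_per_sample × channels.
sample_rate = 822,528,000 / (1,071 × 2 × 2) = 822,528,000 / 4,284 = 192,000 Hz.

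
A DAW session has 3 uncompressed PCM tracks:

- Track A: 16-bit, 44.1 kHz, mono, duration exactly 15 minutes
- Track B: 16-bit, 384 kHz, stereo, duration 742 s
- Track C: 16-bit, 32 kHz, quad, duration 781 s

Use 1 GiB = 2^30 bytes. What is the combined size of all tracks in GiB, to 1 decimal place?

Track A: exactly 15 minutes = 900 s; 44,100 × 900 × 2 × 1 = 79,380,000 bytes.
Track B: 384,000 × 742 × 2 × 2 = 1,139,712,000 bytes.
Track C: 32,000 × 781 × 2 × 4 = 199,936,000 bytes.
Total = 1,419,028,000 bytes = 1.3 GiB.

1.3 GiB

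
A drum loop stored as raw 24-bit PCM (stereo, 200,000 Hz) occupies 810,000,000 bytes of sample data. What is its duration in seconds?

675 seconds

Byte rate = 200,000 × 3 × 2 = 1,200,000 bytes/s.
Duration = 810,000,000 / 1,200,000 = 675 s.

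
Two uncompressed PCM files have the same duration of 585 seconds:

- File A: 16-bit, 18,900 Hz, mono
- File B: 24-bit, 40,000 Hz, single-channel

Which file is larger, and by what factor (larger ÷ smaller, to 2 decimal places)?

File A: 18,900 × 2 × 1 = 37,800 bytes/s.
File B: 40,000 × 3 × 1 = 120,000 bytes/s.
File B is larger; ratio = 70,200,000 / 22,113,000 = 3.17.

File B, by a factor of 3.17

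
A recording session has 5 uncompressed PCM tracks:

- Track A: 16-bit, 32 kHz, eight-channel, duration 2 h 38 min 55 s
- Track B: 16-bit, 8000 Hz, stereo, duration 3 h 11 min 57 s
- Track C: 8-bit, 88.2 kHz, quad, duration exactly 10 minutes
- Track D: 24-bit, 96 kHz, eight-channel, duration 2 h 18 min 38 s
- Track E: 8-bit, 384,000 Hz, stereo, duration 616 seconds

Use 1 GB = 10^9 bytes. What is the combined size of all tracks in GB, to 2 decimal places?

25.10 GB

Track A: 2 h 38 min 55 s = 9,535 s; 32,000 × 9,535 × 2 × 8 = 4,881,920,000 bytes.
Track B: 3 h 11 min 57 s = 11,517 s; 8,000 × 11,517 × 2 × 2 = 368,544,000 bytes.
Track C: exactly 10 minutes = 600 s; 88,200 × 600 × 1 × 4 = 211,680,000 bytes.
Track D: 2 h 18 min 38 s = 8,318 s; 96,000 × 8,318 × 3 × 8 = 19,164,672,000 bytes.
Track E: 384,000 × 616 × 1 × 2 = 473,088,000 bytes.
Total = 25,099,904,000 bytes = 25.10 GB.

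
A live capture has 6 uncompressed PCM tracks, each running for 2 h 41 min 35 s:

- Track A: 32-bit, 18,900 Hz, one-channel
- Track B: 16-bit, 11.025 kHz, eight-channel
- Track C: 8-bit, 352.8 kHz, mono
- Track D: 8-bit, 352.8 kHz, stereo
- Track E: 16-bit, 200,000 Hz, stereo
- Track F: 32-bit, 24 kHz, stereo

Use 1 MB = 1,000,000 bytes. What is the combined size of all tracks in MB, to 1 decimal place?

2 h 41 min 35 s = 9,695 s.
Track A: 18,900 × 9,695 × 4 × 1 = 732,942,000 bytes.
Track B: 11,025 × 9,695 × 2 × 8 = 1,710,198,000 bytes.
Track C: 352,800 × 9,695 × 1 × 1 = 3,420,396,000 bytes.
Track D: 352,800 × 9,695 × 1 × 2 = 6,840,792,000 bytes.
Track E: 200,000 × 9,695 × 2 × 2 = 7,756,000,000 bytes.
Track F: 24,000 × 9,695 × 4 × 2 = 1,861,440,000 bytes.
Total = 22,321,768,000 bytes = 22321.8 MB.

22321.8 MB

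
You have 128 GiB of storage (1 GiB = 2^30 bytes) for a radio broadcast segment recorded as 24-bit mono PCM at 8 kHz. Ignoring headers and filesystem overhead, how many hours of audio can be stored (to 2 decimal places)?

1590.73 hours

Uncompressed byte rate = 8,000 × 3 × 1 = 24,000 bytes/s.
Capacity = 128 × 1,073,741,824 = 137,438,953,472 bytes.
137,438,953,472 / 24,000 ≈ 5726623.06 s → 1590.73 hours.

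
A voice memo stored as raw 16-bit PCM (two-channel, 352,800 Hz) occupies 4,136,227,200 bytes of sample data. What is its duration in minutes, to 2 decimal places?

48.85 minutes

Byte rate = 352,800 × 2 × 2 = 1,411,200 bytes/s.
Duration = 4,136,227,200 / 1,411,200 = 2,931 s.
2,931 s / 60 = 48.85 minutes.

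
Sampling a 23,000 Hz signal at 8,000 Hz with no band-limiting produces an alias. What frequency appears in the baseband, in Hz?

1,000 Hz

Nyquist = 8,000/2 = 4,000 Hz; 23,000 Hz exceeds it.
Alias = |23,000 − 3×8,000| = |23,000 − 24,000| = 1,000 Hz.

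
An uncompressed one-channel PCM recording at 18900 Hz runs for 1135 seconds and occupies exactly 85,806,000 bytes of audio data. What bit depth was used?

32 bits

Bytes per sample = 85,806,000 / (18,900 × 1,135 × 1) = 85,806,000 / 21,451,500 = 4.
Bit depth = 4 × 8 = 32 bits.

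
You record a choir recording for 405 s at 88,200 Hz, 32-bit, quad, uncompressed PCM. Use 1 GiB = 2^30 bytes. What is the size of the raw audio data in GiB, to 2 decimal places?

Bytes = 88,200 samples/s × 405 s × 4 bytes/sample × 4 ch = 571,536,000 bytes.
571,536,000 / 1,073,741,824 = 0.53 GiB.

0.53 GiB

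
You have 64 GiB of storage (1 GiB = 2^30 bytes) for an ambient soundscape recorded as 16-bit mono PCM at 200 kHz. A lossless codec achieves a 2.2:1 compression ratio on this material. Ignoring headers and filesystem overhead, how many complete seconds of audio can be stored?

377,957 seconds

Uncompressed byte rate = 200,000 × 2 × 1 = 400,000 bytes/s.
After 2.2:1 compression, effective rate ≈ 181818.18 bytes/s.
Capacity = 64 × 1,073,741,824 = 68,719,476,736 bytes.
68,719,476,736 / effective rate ≈ 377957.12 s → 377,957 seconds.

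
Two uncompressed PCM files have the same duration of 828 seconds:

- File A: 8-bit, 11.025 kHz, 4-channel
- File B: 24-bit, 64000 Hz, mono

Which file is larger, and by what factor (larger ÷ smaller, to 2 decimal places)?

File A: 11,025 × 1 × 4 = 44,100 bytes/s.
File B: 64,000 × 3 × 1 = 192,000 bytes/s.
File B is larger; ratio = 158,976,000 / 36,514,800 = 4.35.

File B, by a factor of 4.35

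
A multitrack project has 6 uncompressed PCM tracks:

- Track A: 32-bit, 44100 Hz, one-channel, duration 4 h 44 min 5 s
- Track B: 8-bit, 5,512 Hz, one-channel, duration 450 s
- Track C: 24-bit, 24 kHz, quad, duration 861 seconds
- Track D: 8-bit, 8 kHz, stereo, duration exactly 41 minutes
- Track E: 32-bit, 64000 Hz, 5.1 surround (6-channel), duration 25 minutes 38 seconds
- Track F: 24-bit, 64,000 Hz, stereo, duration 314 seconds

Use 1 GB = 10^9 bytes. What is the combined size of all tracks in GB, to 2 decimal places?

5.78 GB

Track A: 4 h 44 min 5 s = 17,045 s; 44,100 × 17,045 × 4 × 1 = 3,006,738,000 bytes.
Track B: 5,512 × 450 × 1 × 1 = 2,480,400 bytes.
Track C: 24,000 × 861 × 3 × 4 = 247,968,000 bytes.
Track D: exactly 41 minutes = 2,460 s; 8,000 × 2,460 × 1 × 2 = 39,360,000 bytes.
Track E: 25 minutes 38 seconds = 1,538 s; 64,000 × 1,538 × 4 × 6 = 2,362,368,000 bytes.
Track F: 64,000 × 314 × 3 × 2 = 120,576,000 bytes.
Total = 5,779,490,400 bytes = 5.78 GB.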